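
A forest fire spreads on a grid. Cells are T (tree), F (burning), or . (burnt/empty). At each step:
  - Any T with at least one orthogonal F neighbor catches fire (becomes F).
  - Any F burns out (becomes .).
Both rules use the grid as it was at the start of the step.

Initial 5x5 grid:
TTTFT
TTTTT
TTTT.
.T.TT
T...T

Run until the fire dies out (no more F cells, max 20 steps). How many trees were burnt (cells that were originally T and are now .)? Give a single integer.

Step 1: +3 fires, +1 burnt (F count now 3)
Step 2: +4 fires, +3 burnt (F count now 4)
Step 3: +4 fires, +4 burnt (F count now 4)
Step 4: +3 fires, +4 burnt (F count now 3)
Step 5: +3 fires, +3 burnt (F count now 3)
Step 6: +0 fires, +3 burnt (F count now 0)
Fire out after step 6
Initially T: 18, now '.': 24
Total burnt (originally-T cells now '.'): 17

Answer: 17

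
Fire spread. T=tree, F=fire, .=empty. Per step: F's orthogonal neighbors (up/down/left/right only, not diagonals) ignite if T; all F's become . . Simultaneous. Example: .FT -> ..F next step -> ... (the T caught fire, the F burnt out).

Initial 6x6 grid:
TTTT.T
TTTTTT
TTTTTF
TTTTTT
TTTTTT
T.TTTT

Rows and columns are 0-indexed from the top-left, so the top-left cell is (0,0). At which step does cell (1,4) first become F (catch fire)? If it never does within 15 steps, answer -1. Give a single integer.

Step 1: cell (1,4)='T' (+3 fires, +1 burnt)
Step 2: cell (1,4)='F' (+5 fires, +3 burnt)
  -> target ignites at step 2
Step 3: cell (1,4)='.' (+5 fires, +5 burnt)
Step 4: cell (1,4)='.' (+6 fires, +5 burnt)
Step 5: cell (1,4)='.' (+6 fires, +6 burnt)
Step 6: cell (1,4)='.' (+5 fires, +6 burnt)
Step 7: cell (1,4)='.' (+2 fires, +5 burnt)
Step 8: cell (1,4)='.' (+1 fires, +2 burnt)
Step 9: cell (1,4)='.' (+0 fires, +1 burnt)
  fire out at step 9

2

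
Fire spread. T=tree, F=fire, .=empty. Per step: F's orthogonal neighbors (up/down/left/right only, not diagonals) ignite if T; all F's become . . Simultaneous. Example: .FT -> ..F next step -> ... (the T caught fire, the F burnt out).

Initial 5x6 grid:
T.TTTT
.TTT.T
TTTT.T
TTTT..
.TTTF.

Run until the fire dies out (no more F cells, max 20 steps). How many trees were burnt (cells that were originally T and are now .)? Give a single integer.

Answer: 20

Derivation:
Step 1: +1 fires, +1 burnt (F count now 1)
Step 2: +2 fires, +1 burnt (F count now 2)
Step 3: +3 fires, +2 burnt (F count now 3)
Step 4: +3 fires, +3 burnt (F count now 3)
Step 5: +4 fires, +3 burnt (F count now 4)
Step 6: +4 fires, +4 burnt (F count now 4)
Step 7: +1 fires, +4 burnt (F count now 1)
Step 8: +1 fires, +1 burnt (F count now 1)
Step 9: +1 fires, +1 burnt (F count now 1)
Step 10: +0 fires, +1 burnt (F count now 0)
Fire out after step 10
Initially T: 21, now '.': 29
Total burnt (originally-T cells now '.'): 20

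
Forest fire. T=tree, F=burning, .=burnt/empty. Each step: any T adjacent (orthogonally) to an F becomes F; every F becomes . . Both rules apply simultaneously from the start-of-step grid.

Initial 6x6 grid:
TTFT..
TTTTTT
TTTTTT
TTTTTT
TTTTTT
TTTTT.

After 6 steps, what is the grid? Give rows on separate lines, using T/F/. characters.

Step 1: 3 trees catch fire, 1 burn out
  TF.F..
  TTFTTT
  TTTTTT
  TTTTTT
  TTTTTT
  TTTTT.
Step 2: 4 trees catch fire, 3 burn out
  F.....
  TF.FTT
  TTFTTT
  TTTTTT
  TTTTTT
  TTTTT.
Step 3: 5 trees catch fire, 4 burn out
  ......
  F...FT
  TF.FTT
  TTFTTT
  TTTTTT
  TTTTT.
Step 4: 6 trees catch fire, 5 burn out
  ......
  .....F
  F...FT
  TF.FTT
  TTFTTT
  TTTTT.
Step 5: 6 trees catch fire, 6 burn out
  ......
  ......
  .....F
  F...FT
  TF.FTT
  TTFTT.
Step 6: 5 trees catch fire, 6 burn out
  ......
  ......
  ......
  .....F
  F...FT
  TF.FT.

......
......
......
.....F
F...FT
TF.FT.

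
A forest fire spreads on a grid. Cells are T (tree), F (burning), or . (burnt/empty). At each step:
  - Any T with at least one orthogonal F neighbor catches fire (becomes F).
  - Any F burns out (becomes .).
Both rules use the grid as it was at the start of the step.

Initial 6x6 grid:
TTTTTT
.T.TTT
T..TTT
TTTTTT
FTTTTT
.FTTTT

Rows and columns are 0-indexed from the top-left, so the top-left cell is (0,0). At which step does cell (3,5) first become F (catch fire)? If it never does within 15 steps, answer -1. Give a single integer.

Step 1: cell (3,5)='T' (+3 fires, +2 burnt)
Step 2: cell (3,5)='T' (+4 fires, +3 burnt)
Step 3: cell (3,5)='T' (+3 fires, +4 burnt)
Step 4: cell (3,5)='T' (+3 fires, +3 burnt)
Step 5: cell (3,5)='T' (+3 fires, +3 burnt)
Step 6: cell (3,5)='F' (+3 fires, +3 burnt)
  -> target ignites at step 6
Step 7: cell (3,5)='.' (+3 fires, +3 burnt)
Step 8: cell (3,5)='.' (+3 fires, +3 burnt)
Step 9: cell (3,5)='.' (+2 fires, +3 burnt)
Step 10: cell (3,5)='.' (+2 fires, +2 burnt)
Step 11: cell (3,5)='.' (+0 fires, +2 burnt)
  fire out at step 11

6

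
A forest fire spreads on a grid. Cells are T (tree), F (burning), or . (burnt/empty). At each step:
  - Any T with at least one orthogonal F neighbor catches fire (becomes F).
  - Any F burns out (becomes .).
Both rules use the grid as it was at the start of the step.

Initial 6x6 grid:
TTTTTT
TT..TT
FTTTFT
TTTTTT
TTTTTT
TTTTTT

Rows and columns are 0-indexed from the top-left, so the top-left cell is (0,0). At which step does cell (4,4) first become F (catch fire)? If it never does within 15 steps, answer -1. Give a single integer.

Step 1: cell (4,4)='T' (+7 fires, +2 burnt)
Step 2: cell (4,4)='F' (+10 fires, +7 burnt)
  -> target ignites at step 2
Step 3: cell (4,4)='.' (+9 fires, +10 burnt)
Step 4: cell (4,4)='.' (+5 fires, +9 burnt)
Step 5: cell (4,4)='.' (+1 fires, +5 burnt)
Step 6: cell (4,4)='.' (+0 fires, +1 burnt)
  fire out at step 6

2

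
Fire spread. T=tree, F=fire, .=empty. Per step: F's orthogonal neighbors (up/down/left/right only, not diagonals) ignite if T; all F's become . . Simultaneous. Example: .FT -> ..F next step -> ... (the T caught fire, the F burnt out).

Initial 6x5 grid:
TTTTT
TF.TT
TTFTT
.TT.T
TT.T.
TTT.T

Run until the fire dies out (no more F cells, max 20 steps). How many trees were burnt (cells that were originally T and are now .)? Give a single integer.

Step 1: +5 fires, +2 burnt (F count now 5)
Step 2: +6 fires, +5 burnt (F count now 6)
Step 3: +4 fires, +6 burnt (F count now 4)
Step 4: +3 fires, +4 burnt (F count now 3)
Step 5: +2 fires, +3 burnt (F count now 2)
Step 6: +0 fires, +2 burnt (F count now 0)
Fire out after step 6
Initially T: 22, now '.': 28
Total burnt (originally-T cells now '.'): 20

Answer: 20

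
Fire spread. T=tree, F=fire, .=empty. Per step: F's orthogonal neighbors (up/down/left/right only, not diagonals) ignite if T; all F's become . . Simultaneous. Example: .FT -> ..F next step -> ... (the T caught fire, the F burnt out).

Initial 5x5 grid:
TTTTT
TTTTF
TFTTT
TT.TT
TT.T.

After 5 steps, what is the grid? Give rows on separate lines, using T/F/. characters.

Step 1: 7 trees catch fire, 2 burn out
  TTTTF
  TFTF.
  F.FTF
  TF.TT
  TT.T.
Step 2: 8 trees catch fire, 7 burn out
  TFTF.
  F.F..
  ...F.
  F..TF
  TF.T.
Step 3: 4 trees catch fire, 8 burn out
  F.F..
  .....
  .....
  ...F.
  F..T.
Step 4: 1 trees catch fire, 4 burn out
  .....
  .....
  .....
  .....
  ...F.
Step 5: 0 trees catch fire, 1 burn out
  .....
  .....
  .....
  .....
  .....

.....
.....
.....
.....
.....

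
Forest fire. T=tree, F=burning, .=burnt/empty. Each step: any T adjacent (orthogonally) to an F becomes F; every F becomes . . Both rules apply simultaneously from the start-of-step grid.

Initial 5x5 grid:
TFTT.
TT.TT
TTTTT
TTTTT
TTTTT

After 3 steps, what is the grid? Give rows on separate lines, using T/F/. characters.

Step 1: 3 trees catch fire, 1 burn out
  F.FT.
  TF.TT
  TTTTT
  TTTTT
  TTTTT
Step 2: 3 trees catch fire, 3 burn out
  ...F.
  F..TT
  TFTTT
  TTTTT
  TTTTT
Step 3: 4 trees catch fire, 3 burn out
  .....
  ...FT
  F.FTT
  TFTTT
  TTTTT

.....
...FT
F.FTT
TFTTT
TTTTT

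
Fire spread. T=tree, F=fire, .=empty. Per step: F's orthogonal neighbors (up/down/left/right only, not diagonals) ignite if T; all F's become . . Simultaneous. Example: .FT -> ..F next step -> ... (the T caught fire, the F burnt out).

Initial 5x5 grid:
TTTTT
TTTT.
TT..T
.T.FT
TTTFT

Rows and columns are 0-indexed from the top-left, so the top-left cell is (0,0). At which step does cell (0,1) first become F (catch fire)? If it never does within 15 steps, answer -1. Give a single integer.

Step 1: cell (0,1)='T' (+3 fires, +2 burnt)
Step 2: cell (0,1)='T' (+2 fires, +3 burnt)
Step 3: cell (0,1)='T' (+2 fires, +2 burnt)
Step 4: cell (0,1)='T' (+1 fires, +2 burnt)
Step 5: cell (0,1)='T' (+2 fires, +1 burnt)
Step 6: cell (0,1)='F' (+3 fires, +2 burnt)
  -> target ignites at step 6
Step 7: cell (0,1)='.' (+3 fires, +3 burnt)
Step 8: cell (0,1)='.' (+1 fires, +3 burnt)
Step 9: cell (0,1)='.' (+1 fires, +1 burnt)
Step 10: cell (0,1)='.' (+0 fires, +1 burnt)
  fire out at step 10

6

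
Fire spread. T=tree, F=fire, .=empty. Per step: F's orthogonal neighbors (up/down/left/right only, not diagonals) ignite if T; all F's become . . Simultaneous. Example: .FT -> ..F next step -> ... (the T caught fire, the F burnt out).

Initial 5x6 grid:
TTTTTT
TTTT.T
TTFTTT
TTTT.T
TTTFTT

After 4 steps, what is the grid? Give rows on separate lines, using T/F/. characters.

Step 1: 7 trees catch fire, 2 burn out
  TTTTTT
  TTFT.T
  TF.FTT
  TTFF.T
  TTF.FT
Step 2: 8 trees catch fire, 7 burn out
  TTFTTT
  TF.F.T
  F...FT
  TF...T
  TF...F
Step 3: 7 trees catch fire, 8 burn out
  TF.FTT
  F....T
  .....F
  F....F
  F.....
Step 4: 3 trees catch fire, 7 burn out
  F...FT
  .....F
  ......
  ......
  ......

F...FT
.....F
......
......
......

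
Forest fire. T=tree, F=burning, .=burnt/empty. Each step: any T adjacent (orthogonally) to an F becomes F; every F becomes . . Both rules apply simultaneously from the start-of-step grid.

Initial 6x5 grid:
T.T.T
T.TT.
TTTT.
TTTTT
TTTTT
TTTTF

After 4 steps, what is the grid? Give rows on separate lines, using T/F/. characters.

Step 1: 2 trees catch fire, 1 burn out
  T.T.T
  T.TT.
  TTTT.
  TTTTT
  TTTTF
  TTTF.
Step 2: 3 trees catch fire, 2 burn out
  T.T.T
  T.TT.
  TTTT.
  TTTTF
  TTTF.
  TTF..
Step 3: 3 trees catch fire, 3 burn out
  T.T.T
  T.TT.
  TTTT.
  TTTF.
  TTF..
  TF...
Step 4: 4 trees catch fire, 3 burn out
  T.T.T
  T.TT.
  TTTF.
  TTF..
  TF...
  F....

T.T.T
T.TT.
TTTF.
TTF..
TF...
F....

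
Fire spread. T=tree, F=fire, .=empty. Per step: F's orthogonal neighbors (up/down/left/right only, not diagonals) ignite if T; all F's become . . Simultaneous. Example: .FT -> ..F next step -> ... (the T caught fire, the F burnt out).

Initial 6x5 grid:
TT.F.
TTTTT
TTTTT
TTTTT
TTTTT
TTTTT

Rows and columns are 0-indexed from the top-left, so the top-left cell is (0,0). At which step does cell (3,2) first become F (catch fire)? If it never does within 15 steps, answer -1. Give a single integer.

Step 1: cell (3,2)='T' (+1 fires, +1 burnt)
Step 2: cell (3,2)='T' (+3 fires, +1 burnt)
Step 3: cell (3,2)='T' (+4 fires, +3 burnt)
Step 4: cell (3,2)='F' (+6 fires, +4 burnt)
  -> target ignites at step 4
Step 5: cell (3,2)='.' (+6 fires, +6 burnt)
Step 6: cell (3,2)='.' (+4 fires, +6 burnt)
Step 7: cell (3,2)='.' (+2 fires, +4 burnt)
Step 8: cell (3,2)='.' (+1 fires, +2 burnt)
Step 9: cell (3,2)='.' (+0 fires, +1 burnt)
  fire out at step 9

4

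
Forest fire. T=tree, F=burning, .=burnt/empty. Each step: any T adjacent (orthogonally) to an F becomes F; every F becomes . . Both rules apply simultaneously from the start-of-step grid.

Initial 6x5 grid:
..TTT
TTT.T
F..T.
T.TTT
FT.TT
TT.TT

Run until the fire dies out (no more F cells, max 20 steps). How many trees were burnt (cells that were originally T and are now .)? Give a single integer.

Answer: 11

Derivation:
Step 1: +4 fires, +2 burnt (F count now 4)
Step 2: +2 fires, +4 burnt (F count now 2)
Step 3: +1 fires, +2 burnt (F count now 1)
Step 4: +1 fires, +1 burnt (F count now 1)
Step 5: +1 fires, +1 burnt (F count now 1)
Step 6: +1 fires, +1 burnt (F count now 1)
Step 7: +1 fires, +1 burnt (F count now 1)
Step 8: +0 fires, +1 burnt (F count now 0)
Fire out after step 8
Initially T: 19, now '.': 22
Total burnt (originally-T cells now '.'): 11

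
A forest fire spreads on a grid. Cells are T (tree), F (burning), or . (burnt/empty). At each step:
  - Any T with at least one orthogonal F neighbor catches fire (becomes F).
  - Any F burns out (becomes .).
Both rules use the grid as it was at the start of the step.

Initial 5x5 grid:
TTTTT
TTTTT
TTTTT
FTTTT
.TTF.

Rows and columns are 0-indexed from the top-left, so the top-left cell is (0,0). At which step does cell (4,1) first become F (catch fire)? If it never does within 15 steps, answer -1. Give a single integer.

Step 1: cell (4,1)='T' (+4 fires, +2 burnt)
Step 2: cell (4,1)='F' (+6 fires, +4 burnt)
  -> target ignites at step 2
Step 3: cell (4,1)='.' (+5 fires, +6 burnt)
Step 4: cell (4,1)='.' (+4 fires, +5 burnt)
Step 5: cell (4,1)='.' (+2 fires, +4 burnt)
Step 6: cell (4,1)='.' (+0 fires, +2 burnt)
  fire out at step 6

2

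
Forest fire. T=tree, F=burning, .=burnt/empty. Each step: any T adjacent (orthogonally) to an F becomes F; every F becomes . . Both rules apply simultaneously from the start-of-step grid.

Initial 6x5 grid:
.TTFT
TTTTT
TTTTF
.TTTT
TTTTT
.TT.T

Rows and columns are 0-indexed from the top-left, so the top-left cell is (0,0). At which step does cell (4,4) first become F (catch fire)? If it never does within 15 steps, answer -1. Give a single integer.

Step 1: cell (4,4)='T' (+6 fires, +2 burnt)
Step 2: cell (4,4)='F' (+5 fires, +6 burnt)
  -> target ignites at step 2
Step 3: cell (4,4)='.' (+5 fires, +5 burnt)
Step 4: cell (4,4)='.' (+4 fires, +5 burnt)
Step 5: cell (4,4)='.' (+2 fires, +4 burnt)
Step 6: cell (4,4)='.' (+2 fires, +2 burnt)
Step 7: cell (4,4)='.' (+0 fires, +2 burnt)
  fire out at step 7

2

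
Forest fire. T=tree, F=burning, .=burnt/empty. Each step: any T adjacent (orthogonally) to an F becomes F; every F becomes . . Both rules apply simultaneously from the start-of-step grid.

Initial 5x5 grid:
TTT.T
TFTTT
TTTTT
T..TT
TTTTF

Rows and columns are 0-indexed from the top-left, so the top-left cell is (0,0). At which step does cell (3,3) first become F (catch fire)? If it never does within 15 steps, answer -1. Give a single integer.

Step 1: cell (3,3)='T' (+6 fires, +2 burnt)
Step 2: cell (3,3)='F' (+8 fires, +6 burnt)
  -> target ignites at step 2
Step 3: cell (3,3)='.' (+4 fires, +8 burnt)
Step 4: cell (3,3)='.' (+2 fires, +4 burnt)
Step 5: cell (3,3)='.' (+0 fires, +2 burnt)
  fire out at step 5

2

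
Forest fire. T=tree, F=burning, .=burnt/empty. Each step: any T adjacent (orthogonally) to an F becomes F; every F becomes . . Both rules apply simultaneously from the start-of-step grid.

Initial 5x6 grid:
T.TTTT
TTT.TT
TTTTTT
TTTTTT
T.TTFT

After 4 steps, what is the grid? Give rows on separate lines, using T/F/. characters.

Step 1: 3 trees catch fire, 1 burn out
  T.TTTT
  TTT.TT
  TTTTTT
  TTTTFT
  T.TF.F
Step 2: 4 trees catch fire, 3 burn out
  T.TTTT
  TTT.TT
  TTTTFT
  TTTF.F
  T.F...
Step 3: 4 trees catch fire, 4 burn out
  T.TTTT
  TTT.FT
  TTTF.F
  TTF...
  T.....
Step 4: 4 trees catch fire, 4 burn out
  T.TTFT
  TTT..F
  TTF...
  TF....
  T.....

T.TTFT
TTT..F
TTF...
TF....
T.....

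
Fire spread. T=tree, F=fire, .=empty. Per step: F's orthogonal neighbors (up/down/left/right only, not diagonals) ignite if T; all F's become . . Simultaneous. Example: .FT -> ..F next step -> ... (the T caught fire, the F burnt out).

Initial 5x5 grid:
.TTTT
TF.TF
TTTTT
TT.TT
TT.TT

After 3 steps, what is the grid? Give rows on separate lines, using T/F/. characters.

Step 1: 6 trees catch fire, 2 burn out
  .FTTF
  F..F.
  TFTTF
  TT.TT
  TT.TT
Step 2: 7 trees catch fire, 6 burn out
  ..FF.
  .....
  F.FF.
  TF.TF
  TT.TT
Step 3: 4 trees catch fire, 7 burn out
  .....
  .....
  .....
  F..F.
  TF.TF

.....
.....
.....
F..F.
TF.TF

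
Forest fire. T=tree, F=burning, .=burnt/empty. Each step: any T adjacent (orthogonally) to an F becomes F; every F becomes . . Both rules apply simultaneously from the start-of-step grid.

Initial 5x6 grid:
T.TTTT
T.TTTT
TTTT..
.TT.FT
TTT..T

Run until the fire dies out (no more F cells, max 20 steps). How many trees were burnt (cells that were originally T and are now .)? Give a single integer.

Answer: 2

Derivation:
Step 1: +1 fires, +1 burnt (F count now 1)
Step 2: +1 fires, +1 burnt (F count now 1)
Step 3: +0 fires, +1 burnt (F count now 0)
Fire out after step 3
Initially T: 21, now '.': 11
Total burnt (originally-T cells now '.'): 2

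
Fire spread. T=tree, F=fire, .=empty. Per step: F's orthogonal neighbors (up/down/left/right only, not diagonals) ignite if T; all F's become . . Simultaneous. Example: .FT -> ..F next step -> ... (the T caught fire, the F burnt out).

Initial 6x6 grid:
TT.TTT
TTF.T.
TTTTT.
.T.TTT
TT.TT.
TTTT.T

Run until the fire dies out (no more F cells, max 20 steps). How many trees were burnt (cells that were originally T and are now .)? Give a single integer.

Step 1: +2 fires, +1 burnt (F count now 2)
Step 2: +4 fires, +2 burnt (F count now 4)
Step 3: +5 fires, +4 burnt (F count now 5)
Step 4: +4 fires, +5 burnt (F count now 4)
Step 5: +6 fires, +4 burnt (F count now 6)
Step 6: +4 fires, +6 burnt (F count now 4)
Step 7: +0 fires, +4 burnt (F count now 0)
Fire out after step 7
Initially T: 26, now '.': 35
Total burnt (originally-T cells now '.'): 25

Answer: 25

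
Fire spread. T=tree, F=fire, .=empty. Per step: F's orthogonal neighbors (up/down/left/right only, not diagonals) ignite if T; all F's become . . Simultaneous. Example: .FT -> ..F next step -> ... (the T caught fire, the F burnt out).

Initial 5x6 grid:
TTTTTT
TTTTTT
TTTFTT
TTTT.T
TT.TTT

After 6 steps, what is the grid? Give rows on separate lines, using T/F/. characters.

Step 1: 4 trees catch fire, 1 burn out
  TTTTTT
  TTTFTT
  TTF.FT
  TTTF.T
  TT.TTT
Step 2: 7 trees catch fire, 4 burn out
  TTTFTT
  TTF.FT
  TF...F
  TTF..T
  TT.FTT
Step 3: 8 trees catch fire, 7 burn out
  TTF.FT
  TF...F
  F.....
  TF...F
  TT..FT
Step 4: 6 trees catch fire, 8 burn out
  TF...F
  F.....
  ......
  F.....
  TF...F
Step 5: 2 trees catch fire, 6 burn out
  F.....
  ......
  ......
  ......
  F.....
Step 6: 0 trees catch fire, 2 burn out
  ......
  ......
  ......
  ......
  ......

......
......
......
......
......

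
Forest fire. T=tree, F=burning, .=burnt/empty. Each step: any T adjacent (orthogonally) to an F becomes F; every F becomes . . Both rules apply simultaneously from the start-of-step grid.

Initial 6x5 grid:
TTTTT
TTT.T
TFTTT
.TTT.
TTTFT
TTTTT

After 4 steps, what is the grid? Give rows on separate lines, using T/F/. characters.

Step 1: 8 trees catch fire, 2 burn out
  TTTTT
  TFT.T
  F.FTT
  .FTF.
  TTF.F
  TTTFT
Step 2: 8 trees catch fire, 8 burn out
  TFTTT
  F.F.T
  ...FT
  ..F..
  TF...
  TTF.F
Step 3: 5 trees catch fire, 8 burn out
  F.FTT
  ....T
  ....F
  .....
  F....
  TF...
Step 4: 3 trees catch fire, 5 burn out
  ...FT
  ....F
  .....
  .....
  .....
  F....

...FT
....F
.....
.....
.....
F....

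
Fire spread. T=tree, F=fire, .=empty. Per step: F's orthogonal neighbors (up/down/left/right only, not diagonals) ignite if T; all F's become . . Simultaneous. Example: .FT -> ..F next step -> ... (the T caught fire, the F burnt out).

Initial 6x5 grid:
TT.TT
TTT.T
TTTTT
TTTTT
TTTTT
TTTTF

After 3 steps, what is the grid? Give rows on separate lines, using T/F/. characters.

Step 1: 2 trees catch fire, 1 burn out
  TT.TT
  TTT.T
  TTTTT
  TTTTT
  TTTTF
  TTTF.
Step 2: 3 trees catch fire, 2 burn out
  TT.TT
  TTT.T
  TTTTT
  TTTTF
  TTTF.
  TTF..
Step 3: 4 trees catch fire, 3 burn out
  TT.TT
  TTT.T
  TTTTF
  TTTF.
  TTF..
  TF...

TT.TT
TTT.T
TTTTF
TTTF.
TTF..
TF...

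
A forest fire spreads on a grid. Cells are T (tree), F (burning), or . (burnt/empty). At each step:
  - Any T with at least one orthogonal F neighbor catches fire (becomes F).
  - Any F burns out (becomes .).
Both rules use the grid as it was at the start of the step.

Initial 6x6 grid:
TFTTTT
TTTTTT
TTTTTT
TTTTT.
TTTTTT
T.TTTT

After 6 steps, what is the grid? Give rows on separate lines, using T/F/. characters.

Step 1: 3 trees catch fire, 1 burn out
  F.FTTT
  TFTTTT
  TTTTTT
  TTTTT.
  TTTTTT
  T.TTTT
Step 2: 4 trees catch fire, 3 burn out
  ...FTT
  F.FTTT
  TFTTTT
  TTTTT.
  TTTTTT
  T.TTTT
Step 3: 5 trees catch fire, 4 burn out
  ....FT
  ...FTT
  F.FTTT
  TFTTT.
  TTTTTT
  T.TTTT
Step 4: 6 trees catch fire, 5 burn out
  .....F
  ....FT
  ...FTT
  F.FTT.
  TFTTTT
  T.TTTT
Step 5: 5 trees catch fire, 6 burn out
  ......
  .....F
  ....FT
  ...FT.
  F.FTTT
  T.TTTT
Step 6: 5 trees catch fire, 5 burn out
  ......
  ......
  .....F
  ....F.
  ...FTT
  F.FTTT

......
......
.....F
....F.
...FTT
F.FTTT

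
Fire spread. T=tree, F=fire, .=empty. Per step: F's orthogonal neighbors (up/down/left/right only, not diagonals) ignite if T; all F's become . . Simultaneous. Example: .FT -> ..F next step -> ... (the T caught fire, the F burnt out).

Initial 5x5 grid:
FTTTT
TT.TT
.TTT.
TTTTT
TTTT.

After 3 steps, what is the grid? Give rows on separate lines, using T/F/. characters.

Step 1: 2 trees catch fire, 1 burn out
  .FTTT
  FT.TT
  .TTT.
  TTTTT
  TTTT.
Step 2: 2 trees catch fire, 2 burn out
  ..FTT
  .F.TT
  .TTT.
  TTTTT
  TTTT.
Step 3: 2 trees catch fire, 2 burn out
  ...FT
  ...TT
  .FTT.
  TTTTT
  TTTT.

...FT
...TT
.FTT.
TTTTT
TTTT.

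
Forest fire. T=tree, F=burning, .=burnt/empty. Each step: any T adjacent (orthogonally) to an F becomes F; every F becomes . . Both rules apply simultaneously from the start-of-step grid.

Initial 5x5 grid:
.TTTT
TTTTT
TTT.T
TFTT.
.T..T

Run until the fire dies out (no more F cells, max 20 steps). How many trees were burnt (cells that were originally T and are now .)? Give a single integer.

Answer: 17

Derivation:
Step 1: +4 fires, +1 burnt (F count now 4)
Step 2: +4 fires, +4 burnt (F count now 4)
Step 3: +3 fires, +4 burnt (F count now 3)
Step 4: +2 fires, +3 burnt (F count now 2)
Step 5: +2 fires, +2 burnt (F count now 2)
Step 6: +2 fires, +2 burnt (F count now 2)
Step 7: +0 fires, +2 burnt (F count now 0)
Fire out after step 7
Initially T: 18, now '.': 24
Total burnt (originally-T cells now '.'): 17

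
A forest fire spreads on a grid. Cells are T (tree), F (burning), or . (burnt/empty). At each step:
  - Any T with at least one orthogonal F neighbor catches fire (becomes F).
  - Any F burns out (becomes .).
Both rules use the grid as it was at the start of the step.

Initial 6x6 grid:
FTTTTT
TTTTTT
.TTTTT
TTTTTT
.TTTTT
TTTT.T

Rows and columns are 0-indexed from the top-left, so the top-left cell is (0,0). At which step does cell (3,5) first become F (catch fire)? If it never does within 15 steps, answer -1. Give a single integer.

Step 1: cell (3,5)='T' (+2 fires, +1 burnt)
Step 2: cell (3,5)='T' (+2 fires, +2 burnt)
Step 3: cell (3,5)='T' (+3 fires, +2 burnt)
Step 4: cell (3,5)='T' (+4 fires, +3 burnt)
Step 5: cell (3,5)='T' (+6 fires, +4 burnt)
Step 6: cell (3,5)='T' (+5 fires, +6 burnt)
Step 7: cell (3,5)='T' (+5 fires, +5 burnt)
Step 8: cell (3,5)='F' (+3 fires, +5 burnt)
  -> target ignites at step 8
Step 9: cell (3,5)='.' (+1 fires, +3 burnt)
Step 10: cell (3,5)='.' (+1 fires, +1 burnt)
Step 11: cell (3,5)='.' (+0 fires, +1 burnt)
  fire out at step 11

8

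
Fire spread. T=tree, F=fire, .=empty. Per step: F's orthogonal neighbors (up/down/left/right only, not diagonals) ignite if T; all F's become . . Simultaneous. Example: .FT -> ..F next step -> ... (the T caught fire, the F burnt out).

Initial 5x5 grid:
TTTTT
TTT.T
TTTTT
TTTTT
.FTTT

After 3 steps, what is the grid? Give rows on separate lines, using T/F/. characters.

Step 1: 2 trees catch fire, 1 burn out
  TTTTT
  TTT.T
  TTTTT
  TFTTT
  ..FTT
Step 2: 4 trees catch fire, 2 burn out
  TTTTT
  TTT.T
  TFTTT
  F.FTT
  ...FT
Step 3: 5 trees catch fire, 4 burn out
  TTTTT
  TFT.T
  F.FTT
  ...FT
  ....F

TTTTT
TFT.T
F.FTT
...FT
....F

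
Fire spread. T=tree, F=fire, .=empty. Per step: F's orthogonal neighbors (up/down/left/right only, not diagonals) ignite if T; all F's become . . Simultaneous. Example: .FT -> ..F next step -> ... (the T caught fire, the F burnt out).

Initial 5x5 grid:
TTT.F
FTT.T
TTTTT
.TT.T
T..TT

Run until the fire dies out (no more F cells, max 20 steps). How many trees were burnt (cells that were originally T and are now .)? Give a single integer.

Answer: 16

Derivation:
Step 1: +4 fires, +2 burnt (F count now 4)
Step 2: +4 fires, +4 burnt (F count now 4)
Step 3: +5 fires, +4 burnt (F count now 5)
Step 4: +2 fires, +5 burnt (F count now 2)
Step 5: +1 fires, +2 burnt (F count now 1)
Step 6: +0 fires, +1 burnt (F count now 0)
Fire out after step 6
Initially T: 17, now '.': 24
Total burnt (originally-T cells now '.'): 16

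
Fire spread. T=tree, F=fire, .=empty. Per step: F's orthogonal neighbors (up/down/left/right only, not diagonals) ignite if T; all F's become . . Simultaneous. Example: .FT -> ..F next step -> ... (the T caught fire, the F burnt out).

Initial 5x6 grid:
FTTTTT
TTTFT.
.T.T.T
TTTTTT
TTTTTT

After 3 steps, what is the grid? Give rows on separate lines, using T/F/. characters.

Step 1: 6 trees catch fire, 2 burn out
  .FTFTT
  FTF.F.
  .T.F.T
  TTTTTT
  TTTTTT
Step 2: 4 trees catch fire, 6 burn out
  ..F.FT
  .F....
  .T...T
  TTTFTT
  TTTTTT
Step 3: 5 trees catch fire, 4 burn out
  .....F
  ......
  .F...T
  TTF.FT
  TTTFTT

.....F
......
.F...T
TTF.FT
TTTFTT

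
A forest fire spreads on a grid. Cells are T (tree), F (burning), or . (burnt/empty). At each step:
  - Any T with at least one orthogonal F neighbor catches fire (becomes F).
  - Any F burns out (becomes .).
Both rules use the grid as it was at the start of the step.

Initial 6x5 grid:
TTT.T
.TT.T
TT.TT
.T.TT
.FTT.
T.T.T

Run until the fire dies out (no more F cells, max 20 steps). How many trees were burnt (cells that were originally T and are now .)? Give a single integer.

Answer: 17

Derivation:
Step 1: +2 fires, +1 burnt (F count now 2)
Step 2: +3 fires, +2 burnt (F count now 3)
Step 3: +3 fires, +3 burnt (F count now 3)
Step 4: +4 fires, +3 burnt (F count now 4)
Step 5: +3 fires, +4 burnt (F count now 3)
Step 6: +1 fires, +3 burnt (F count now 1)
Step 7: +1 fires, +1 burnt (F count now 1)
Step 8: +0 fires, +1 burnt (F count now 0)
Fire out after step 8
Initially T: 19, now '.': 28
Total burnt (originally-T cells now '.'): 17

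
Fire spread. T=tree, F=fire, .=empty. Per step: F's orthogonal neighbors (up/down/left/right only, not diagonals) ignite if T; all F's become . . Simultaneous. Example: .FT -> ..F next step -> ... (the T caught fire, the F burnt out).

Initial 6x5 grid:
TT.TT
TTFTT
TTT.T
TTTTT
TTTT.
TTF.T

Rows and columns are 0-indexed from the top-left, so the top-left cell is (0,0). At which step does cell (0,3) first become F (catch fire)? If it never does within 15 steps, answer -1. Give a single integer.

Step 1: cell (0,3)='T' (+5 fires, +2 burnt)
Step 2: cell (0,3)='F' (+9 fires, +5 burnt)
  -> target ignites at step 2
Step 3: cell (0,3)='.' (+7 fires, +9 burnt)
Step 4: cell (0,3)='.' (+2 fires, +7 burnt)
Step 5: cell (0,3)='.' (+0 fires, +2 burnt)
  fire out at step 5

2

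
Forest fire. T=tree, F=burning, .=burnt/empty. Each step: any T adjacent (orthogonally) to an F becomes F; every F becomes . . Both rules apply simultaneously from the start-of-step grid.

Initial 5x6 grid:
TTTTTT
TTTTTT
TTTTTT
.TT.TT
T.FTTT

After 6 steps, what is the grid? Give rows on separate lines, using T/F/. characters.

Step 1: 2 trees catch fire, 1 burn out
  TTTTTT
  TTTTTT
  TTTTTT
  .TF.TT
  T..FTT
Step 2: 3 trees catch fire, 2 burn out
  TTTTTT
  TTTTTT
  TTFTTT
  .F..TT
  T...FT
Step 3: 5 trees catch fire, 3 burn out
  TTTTTT
  TTFTTT
  TF.FTT
  ....FT
  T....F
Step 4: 6 trees catch fire, 5 burn out
  TTFTTT
  TF.FTT
  F...FT
  .....F
  T.....
Step 5: 5 trees catch fire, 6 burn out
  TF.FTT
  F...FT
  .....F
  ......
  T.....
Step 6: 3 trees catch fire, 5 burn out
  F...FT
  .....F
  ......
  ......
  T.....

F...FT
.....F
......
......
T.....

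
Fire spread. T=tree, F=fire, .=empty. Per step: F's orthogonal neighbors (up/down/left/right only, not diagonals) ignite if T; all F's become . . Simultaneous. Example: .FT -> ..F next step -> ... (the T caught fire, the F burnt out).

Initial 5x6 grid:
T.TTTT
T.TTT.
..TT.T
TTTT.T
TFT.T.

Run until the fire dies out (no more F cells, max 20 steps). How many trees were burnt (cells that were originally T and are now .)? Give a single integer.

Step 1: +3 fires, +1 burnt (F count now 3)
Step 2: +2 fires, +3 burnt (F count now 2)
Step 3: +2 fires, +2 burnt (F count now 2)
Step 4: +2 fires, +2 burnt (F count now 2)
Step 5: +2 fires, +2 burnt (F count now 2)
Step 6: +2 fires, +2 burnt (F count now 2)
Step 7: +1 fires, +2 burnt (F count now 1)
Step 8: +1 fires, +1 burnt (F count now 1)
Step 9: +0 fires, +1 burnt (F count now 0)
Fire out after step 9
Initially T: 20, now '.': 25
Total burnt (originally-T cells now '.'): 15

Answer: 15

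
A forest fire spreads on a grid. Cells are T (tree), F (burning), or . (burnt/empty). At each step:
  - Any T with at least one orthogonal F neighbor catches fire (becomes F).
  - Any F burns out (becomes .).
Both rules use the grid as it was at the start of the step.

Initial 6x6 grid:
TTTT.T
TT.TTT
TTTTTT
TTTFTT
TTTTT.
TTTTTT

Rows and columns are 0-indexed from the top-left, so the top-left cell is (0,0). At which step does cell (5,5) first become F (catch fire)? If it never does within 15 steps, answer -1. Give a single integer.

Step 1: cell (5,5)='T' (+4 fires, +1 burnt)
Step 2: cell (5,5)='T' (+8 fires, +4 burnt)
Step 3: cell (5,5)='T' (+8 fires, +8 burnt)
Step 4: cell (5,5)='F' (+7 fires, +8 burnt)
  -> target ignites at step 4
Step 5: cell (5,5)='.' (+4 fires, +7 burnt)
Step 6: cell (5,5)='.' (+1 fires, +4 burnt)
Step 7: cell (5,5)='.' (+0 fires, +1 burnt)
  fire out at step 7

4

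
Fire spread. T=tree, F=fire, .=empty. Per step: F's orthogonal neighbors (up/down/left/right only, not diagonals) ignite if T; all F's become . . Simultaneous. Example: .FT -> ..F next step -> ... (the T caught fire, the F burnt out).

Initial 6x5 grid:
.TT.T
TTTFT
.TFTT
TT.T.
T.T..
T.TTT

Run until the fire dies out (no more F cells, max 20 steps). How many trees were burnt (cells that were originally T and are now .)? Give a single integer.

Answer: 15

Derivation:
Step 1: +4 fires, +2 burnt (F count now 4)
Step 2: +6 fires, +4 burnt (F count now 6)
Step 3: +3 fires, +6 burnt (F count now 3)
Step 4: +1 fires, +3 burnt (F count now 1)
Step 5: +1 fires, +1 burnt (F count now 1)
Step 6: +0 fires, +1 burnt (F count now 0)
Fire out after step 6
Initially T: 19, now '.': 26
Total burnt (originally-T cells now '.'): 15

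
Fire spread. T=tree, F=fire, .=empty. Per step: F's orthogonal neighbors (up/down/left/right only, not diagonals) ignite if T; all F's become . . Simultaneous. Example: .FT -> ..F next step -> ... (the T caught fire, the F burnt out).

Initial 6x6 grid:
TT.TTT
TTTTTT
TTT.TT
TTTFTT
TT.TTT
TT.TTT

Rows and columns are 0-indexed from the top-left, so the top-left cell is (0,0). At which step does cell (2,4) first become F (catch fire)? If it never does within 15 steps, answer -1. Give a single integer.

Step 1: cell (2,4)='T' (+3 fires, +1 burnt)
Step 2: cell (2,4)='F' (+6 fires, +3 burnt)
  -> target ignites at step 2
Step 3: cell (2,4)='.' (+8 fires, +6 burnt)
Step 4: cell (2,4)='.' (+8 fires, +8 burnt)
Step 5: cell (2,4)='.' (+5 fires, +8 burnt)
Step 6: cell (2,4)='.' (+1 fires, +5 burnt)
Step 7: cell (2,4)='.' (+0 fires, +1 burnt)
  fire out at step 7

2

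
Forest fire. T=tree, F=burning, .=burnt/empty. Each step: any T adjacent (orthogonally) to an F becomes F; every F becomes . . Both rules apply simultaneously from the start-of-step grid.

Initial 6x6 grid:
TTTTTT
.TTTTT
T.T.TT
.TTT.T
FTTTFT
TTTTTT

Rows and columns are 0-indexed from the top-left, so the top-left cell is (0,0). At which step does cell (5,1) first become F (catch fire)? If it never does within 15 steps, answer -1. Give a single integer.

Step 1: cell (5,1)='T' (+5 fires, +2 burnt)
Step 2: cell (5,1)='F' (+7 fires, +5 burnt)
  -> target ignites at step 2
Step 3: cell (5,1)='.' (+3 fires, +7 burnt)
Step 4: cell (5,1)='.' (+3 fires, +3 burnt)
Step 5: cell (5,1)='.' (+3 fires, +3 burnt)
Step 6: cell (5,1)='.' (+4 fires, +3 burnt)
Step 7: cell (5,1)='.' (+2 fires, +4 burnt)
Step 8: cell (5,1)='.' (+1 fires, +2 burnt)
Step 9: cell (5,1)='.' (+0 fires, +1 burnt)
  fire out at step 9

2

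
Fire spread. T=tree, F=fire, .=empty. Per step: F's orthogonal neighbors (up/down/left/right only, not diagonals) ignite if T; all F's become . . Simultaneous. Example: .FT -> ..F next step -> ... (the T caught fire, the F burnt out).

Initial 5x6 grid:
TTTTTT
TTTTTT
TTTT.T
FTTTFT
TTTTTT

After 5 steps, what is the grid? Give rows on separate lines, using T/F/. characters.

Step 1: 6 trees catch fire, 2 burn out
  TTTTTT
  TTTTTT
  FTTT.T
  .FTF.F
  FTTTFT
Step 2: 8 trees catch fire, 6 burn out
  TTTTTT
  FTTTTT
  .FTF.F
  ..F...
  .FTF.F
Step 3: 6 trees catch fire, 8 burn out
  FTTTTT
  .FTFTF
  ..F...
  ......
  ..F...
Step 4: 5 trees catch fire, 6 burn out
  .FTFTF
  ..F.F.
  ......
  ......
  ......
Step 5: 2 trees catch fire, 5 burn out
  ..F.F.
  ......
  ......
  ......
  ......

..F.F.
......
......
......
......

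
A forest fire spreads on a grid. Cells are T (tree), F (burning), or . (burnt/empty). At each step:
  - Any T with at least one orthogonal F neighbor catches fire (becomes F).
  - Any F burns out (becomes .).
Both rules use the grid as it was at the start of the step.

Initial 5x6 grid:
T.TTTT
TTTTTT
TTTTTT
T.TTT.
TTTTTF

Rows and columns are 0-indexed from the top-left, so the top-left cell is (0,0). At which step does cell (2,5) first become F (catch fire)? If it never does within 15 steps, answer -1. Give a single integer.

Step 1: cell (2,5)='T' (+1 fires, +1 burnt)
Step 2: cell (2,5)='T' (+2 fires, +1 burnt)
Step 3: cell (2,5)='T' (+3 fires, +2 burnt)
Step 4: cell (2,5)='F' (+5 fires, +3 burnt)
  -> target ignites at step 4
Step 5: cell (2,5)='.' (+5 fires, +5 burnt)
Step 6: cell (2,5)='.' (+5 fires, +5 burnt)
Step 7: cell (2,5)='.' (+3 fires, +5 burnt)
Step 8: cell (2,5)='.' (+1 fires, +3 burnt)
Step 9: cell (2,5)='.' (+1 fires, +1 burnt)
Step 10: cell (2,5)='.' (+0 fires, +1 burnt)
  fire out at step 10

4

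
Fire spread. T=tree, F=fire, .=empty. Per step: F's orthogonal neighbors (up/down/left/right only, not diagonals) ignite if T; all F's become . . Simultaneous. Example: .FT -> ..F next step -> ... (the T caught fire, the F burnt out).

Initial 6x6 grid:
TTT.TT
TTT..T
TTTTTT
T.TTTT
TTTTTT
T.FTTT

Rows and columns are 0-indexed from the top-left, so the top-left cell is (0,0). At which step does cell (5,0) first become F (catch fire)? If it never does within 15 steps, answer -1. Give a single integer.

Step 1: cell (5,0)='T' (+2 fires, +1 burnt)
Step 2: cell (5,0)='T' (+4 fires, +2 burnt)
Step 3: cell (5,0)='T' (+5 fires, +4 burnt)
Step 4: cell (5,0)='F' (+7 fires, +5 burnt)
  -> target ignites at step 4
Step 5: cell (5,0)='.' (+5 fires, +7 burnt)
Step 6: cell (5,0)='.' (+3 fires, +5 burnt)
Step 7: cell (5,0)='.' (+2 fires, +3 burnt)
Step 8: cell (5,0)='.' (+1 fires, +2 burnt)
Step 9: cell (5,0)='.' (+1 fires, +1 burnt)
Step 10: cell (5,0)='.' (+0 fires, +1 burnt)
  fire out at step 10

4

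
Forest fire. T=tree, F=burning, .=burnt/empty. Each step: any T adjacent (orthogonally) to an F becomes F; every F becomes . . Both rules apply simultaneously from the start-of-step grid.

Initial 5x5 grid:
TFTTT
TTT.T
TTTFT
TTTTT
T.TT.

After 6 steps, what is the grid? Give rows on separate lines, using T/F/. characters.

Step 1: 6 trees catch fire, 2 burn out
  F.FTT
  TFT.T
  TTF.F
  TTTFT
  T.TT.
Step 2: 8 trees catch fire, 6 burn out
  ...FT
  F.F.F
  TF...
  TTF.F
  T.TF.
Step 3: 4 trees catch fire, 8 burn out
  ....F
  .....
  F....
  TF...
  T.F..
Step 4: 1 trees catch fire, 4 burn out
  .....
  .....
  .....
  F....
  T....
Step 5: 1 trees catch fire, 1 burn out
  .....
  .....
  .....
  .....
  F....
Step 6: 0 trees catch fire, 1 burn out
  .....
  .....
  .....
  .....
  .....

.....
.....
.....
.....
.....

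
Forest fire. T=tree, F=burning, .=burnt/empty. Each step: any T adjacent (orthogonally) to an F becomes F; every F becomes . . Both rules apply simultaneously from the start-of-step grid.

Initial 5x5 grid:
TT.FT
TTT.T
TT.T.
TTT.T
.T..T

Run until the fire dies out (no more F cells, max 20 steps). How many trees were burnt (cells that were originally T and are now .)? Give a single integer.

Step 1: +1 fires, +1 burnt (F count now 1)
Step 2: +1 fires, +1 burnt (F count now 1)
Step 3: +0 fires, +1 burnt (F count now 0)
Fire out after step 3
Initially T: 16, now '.': 11
Total burnt (originally-T cells now '.'): 2

Answer: 2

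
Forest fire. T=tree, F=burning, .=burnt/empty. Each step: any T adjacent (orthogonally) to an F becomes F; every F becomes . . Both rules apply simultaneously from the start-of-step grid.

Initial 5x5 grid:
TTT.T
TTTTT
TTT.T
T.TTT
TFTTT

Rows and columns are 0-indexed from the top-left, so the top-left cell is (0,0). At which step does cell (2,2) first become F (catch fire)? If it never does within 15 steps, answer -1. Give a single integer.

Step 1: cell (2,2)='T' (+2 fires, +1 burnt)
Step 2: cell (2,2)='T' (+3 fires, +2 burnt)
Step 3: cell (2,2)='F' (+4 fires, +3 burnt)
  -> target ignites at step 3
Step 4: cell (2,2)='.' (+4 fires, +4 burnt)
Step 5: cell (2,2)='.' (+5 fires, +4 burnt)
Step 6: cell (2,2)='.' (+2 fires, +5 burnt)
Step 7: cell (2,2)='.' (+1 fires, +2 burnt)
Step 8: cell (2,2)='.' (+0 fires, +1 burnt)
  fire out at step 8

3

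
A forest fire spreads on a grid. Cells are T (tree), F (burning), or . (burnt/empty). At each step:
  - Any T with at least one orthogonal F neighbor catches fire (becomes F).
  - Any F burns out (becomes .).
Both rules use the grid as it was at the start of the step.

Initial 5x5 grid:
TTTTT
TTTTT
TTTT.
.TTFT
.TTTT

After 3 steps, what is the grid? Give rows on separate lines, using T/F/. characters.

Step 1: 4 trees catch fire, 1 burn out
  TTTTT
  TTTTT
  TTTF.
  .TF.F
  .TTFT
Step 2: 5 trees catch fire, 4 burn out
  TTTTT
  TTTFT
  TTF..
  .F...
  .TF.F
Step 3: 5 trees catch fire, 5 burn out
  TTTFT
  TTF.F
  TF...
  .....
  .F...

TTTFT
TTF.F
TF...
.....
.F...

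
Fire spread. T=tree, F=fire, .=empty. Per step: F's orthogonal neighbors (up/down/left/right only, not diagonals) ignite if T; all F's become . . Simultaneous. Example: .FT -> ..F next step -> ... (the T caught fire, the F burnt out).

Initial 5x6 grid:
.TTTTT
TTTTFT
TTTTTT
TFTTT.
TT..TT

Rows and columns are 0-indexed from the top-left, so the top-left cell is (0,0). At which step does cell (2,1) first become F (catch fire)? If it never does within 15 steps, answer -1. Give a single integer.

Step 1: cell (2,1)='F' (+8 fires, +2 burnt)
  -> target ignites at step 1
Step 2: cell (2,1)='.' (+11 fires, +8 burnt)
Step 3: cell (2,1)='.' (+4 fires, +11 burnt)
Step 4: cell (2,1)='.' (+1 fires, +4 burnt)
Step 5: cell (2,1)='.' (+0 fires, +1 burnt)
  fire out at step 5

1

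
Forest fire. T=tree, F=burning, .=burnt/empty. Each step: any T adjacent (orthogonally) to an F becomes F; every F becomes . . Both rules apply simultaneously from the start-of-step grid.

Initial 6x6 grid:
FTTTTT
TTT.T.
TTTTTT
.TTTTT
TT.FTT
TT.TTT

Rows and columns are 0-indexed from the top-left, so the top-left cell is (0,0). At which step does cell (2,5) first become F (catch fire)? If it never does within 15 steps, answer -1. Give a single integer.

Step 1: cell (2,5)='T' (+5 fires, +2 burnt)
Step 2: cell (2,5)='T' (+8 fires, +5 burnt)
Step 3: cell (2,5)='T' (+8 fires, +8 burnt)
Step 4: cell (2,5)='F' (+4 fires, +8 burnt)
  -> target ignites at step 4
Step 5: cell (2,5)='.' (+3 fires, +4 burnt)
Step 6: cell (2,5)='.' (+1 fires, +3 burnt)
Step 7: cell (2,5)='.' (+0 fires, +1 burnt)
  fire out at step 7

4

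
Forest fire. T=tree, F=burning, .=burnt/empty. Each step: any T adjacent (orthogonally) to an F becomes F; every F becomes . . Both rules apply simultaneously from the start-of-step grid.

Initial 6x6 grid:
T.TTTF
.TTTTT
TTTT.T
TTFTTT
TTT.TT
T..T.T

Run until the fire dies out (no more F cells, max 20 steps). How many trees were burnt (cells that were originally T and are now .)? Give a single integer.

Answer: 25

Derivation:
Step 1: +6 fires, +2 burnt (F count now 6)
Step 2: +9 fires, +6 burnt (F count now 9)
Step 3: +7 fires, +9 burnt (F count now 7)
Step 4: +2 fires, +7 burnt (F count now 2)
Step 5: +1 fires, +2 burnt (F count now 1)
Step 6: +0 fires, +1 burnt (F count now 0)
Fire out after step 6
Initially T: 27, now '.': 34
Total burnt (originally-T cells now '.'): 25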